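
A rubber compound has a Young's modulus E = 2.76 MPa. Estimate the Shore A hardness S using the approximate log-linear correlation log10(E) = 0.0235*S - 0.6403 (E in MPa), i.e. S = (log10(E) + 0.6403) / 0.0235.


log10(E) = 0.0235*S - 0.6403  =>  S = (log10(E) + 0.6403) / 0.0235
log10(2.76) = 0.440909
S = (0.440909 + 0.6403) / 0.0235 = 1.081209 / 0.0235
S = 46.0

Shore A = 46.0


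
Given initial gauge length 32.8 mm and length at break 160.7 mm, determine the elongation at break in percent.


Elongation = (Lf - L0) / L0 * 100
= (160.7 - 32.8) / 32.8 * 100
= 127.9 / 32.8 * 100
= 389.9%

389.9%


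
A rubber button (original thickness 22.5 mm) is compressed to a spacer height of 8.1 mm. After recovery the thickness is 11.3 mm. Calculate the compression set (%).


CS = (t0 - recovered) / (t0 - ts) * 100
= (22.5 - 11.3) / (22.5 - 8.1) * 100
= 11.2 / 14.4 * 100
= 77.8%

77.8%


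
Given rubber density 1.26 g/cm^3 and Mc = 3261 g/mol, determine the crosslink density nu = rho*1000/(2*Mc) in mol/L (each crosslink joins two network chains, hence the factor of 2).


nu = rho * 1000 / (2 * Mc)
nu = 1.26 * 1000 / (2 * 3261)
nu = 1260.0 / 6522
nu = 0.1932 mol/L

0.1932 mol/L


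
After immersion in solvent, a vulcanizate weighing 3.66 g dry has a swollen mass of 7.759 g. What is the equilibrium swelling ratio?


Q = W_swollen / W_dry
Q = 7.759 / 3.66
Q = 2.12

Q = 2.12


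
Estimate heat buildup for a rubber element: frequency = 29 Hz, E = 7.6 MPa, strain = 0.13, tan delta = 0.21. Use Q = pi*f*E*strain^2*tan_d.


Q = pi * f * E * strain^2 * tan_d
= pi * 29 * 7.6 * 0.13^2 * 0.21
= pi * 29 * 7.6 * 0.0169 * 0.21
= 2.4574

Q = 2.4574


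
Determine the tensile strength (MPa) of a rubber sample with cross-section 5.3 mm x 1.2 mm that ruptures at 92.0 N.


Area = width * thickness = 5.3 * 1.2 = 6.36 mm^2
TS = force / area = 92.0 / 6.36 = 14.47 MPa

14.47 MPa


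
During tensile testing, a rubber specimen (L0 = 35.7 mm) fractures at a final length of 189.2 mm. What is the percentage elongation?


Elongation = (Lf - L0) / L0 * 100
= (189.2 - 35.7) / 35.7 * 100
= 153.5 / 35.7 * 100
= 430.0%

430.0%


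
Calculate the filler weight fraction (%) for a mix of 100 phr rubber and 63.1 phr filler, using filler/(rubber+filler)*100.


Filler % = filler / (rubber + filler) * 100
= 63.1 / (100 + 63.1) * 100
= 63.1 / 163.1 * 100
= 38.69%

38.69%


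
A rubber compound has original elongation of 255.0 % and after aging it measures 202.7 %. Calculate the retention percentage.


Retention = aged / original * 100
= 202.7 / 255.0 * 100
= 79.5%

79.5%


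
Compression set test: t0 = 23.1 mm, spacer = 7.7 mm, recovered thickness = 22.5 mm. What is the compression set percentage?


CS = (t0 - recovered) / (t0 - ts) * 100
= (23.1 - 22.5) / (23.1 - 7.7) * 100
= 0.6 / 15.4 * 100
= 3.9%

3.9%


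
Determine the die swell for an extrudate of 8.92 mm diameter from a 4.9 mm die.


Die swell ratio = D_extrudate / D_die
= 8.92 / 4.9
= 1.82

Die swell = 1.82


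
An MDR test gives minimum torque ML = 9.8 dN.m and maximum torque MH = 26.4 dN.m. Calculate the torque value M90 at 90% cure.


M90 = ML + 0.9 * (MH - ML)
M90 = 9.8 + 0.9 * (26.4 - 9.8)
M90 = 9.8 + 0.9 * 16.6
M90 = 24.74 dN.m

24.74 dN.m


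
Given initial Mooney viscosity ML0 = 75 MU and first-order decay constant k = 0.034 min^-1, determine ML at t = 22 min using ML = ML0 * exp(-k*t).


ML = ML0 * exp(-k * t)
ML = 75 * exp(-0.034 * 22)
ML = 75 * 0.4733
ML = 35.5 MU

35.5 MU


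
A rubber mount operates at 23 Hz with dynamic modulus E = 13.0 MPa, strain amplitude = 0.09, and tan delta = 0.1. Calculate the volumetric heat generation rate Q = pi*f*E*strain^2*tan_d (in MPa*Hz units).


Q = pi * f * E * strain^2 * tan_d
= pi * 23 * 13.0 * 0.09^2 * 0.1
= pi * 23 * 13.0 * 0.0081 * 0.1
= 0.7609

Q = 0.7609


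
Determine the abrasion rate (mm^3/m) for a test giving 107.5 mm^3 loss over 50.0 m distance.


Rate = volume_loss / distance
= 107.5 / 50.0
= 2.15 mm^3/m

2.15 mm^3/m


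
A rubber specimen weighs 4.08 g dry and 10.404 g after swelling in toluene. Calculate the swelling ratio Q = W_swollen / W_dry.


Q = W_swollen / W_dry
Q = 10.404 / 4.08
Q = 2.55

Q = 2.55


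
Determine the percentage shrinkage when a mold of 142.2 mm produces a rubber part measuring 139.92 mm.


Shrinkage = (mold - part) / mold * 100
= (142.2 - 139.92) / 142.2 * 100
= 2.28 / 142.2 * 100
= 1.6%

1.6%


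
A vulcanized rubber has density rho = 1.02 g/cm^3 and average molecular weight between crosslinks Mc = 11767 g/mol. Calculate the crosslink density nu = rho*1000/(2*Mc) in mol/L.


nu = rho * 1000 / (2 * Mc)
nu = 1.02 * 1000 / (2 * 11767)
nu = 1020.0 / 23534
nu = 0.0433 mol/L

0.0433 mol/L


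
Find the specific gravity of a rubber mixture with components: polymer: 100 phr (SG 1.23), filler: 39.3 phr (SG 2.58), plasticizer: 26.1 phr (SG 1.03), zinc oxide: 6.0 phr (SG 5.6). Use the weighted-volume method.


Sum of weights = 171.4
Volume contributions:
  polymer: 100/1.23 = 81.3008
  filler: 39.3/2.58 = 15.2326
  plasticizer: 26.1/1.03 = 25.3398
  zinc oxide: 6.0/5.6 = 1.0714
Sum of volumes = 122.9446
SG = 171.4 / 122.9446 = 1.394

SG = 1.394


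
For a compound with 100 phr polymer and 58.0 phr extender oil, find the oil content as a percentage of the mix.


Oil % = oil / (100 + oil) * 100
= 58.0 / (100 + 58.0) * 100
= 58.0 / 158.0 * 100
= 36.71%

36.71%


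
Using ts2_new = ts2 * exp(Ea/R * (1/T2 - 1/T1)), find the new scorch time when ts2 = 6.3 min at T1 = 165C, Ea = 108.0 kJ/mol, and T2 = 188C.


Convert temperatures: T1 = 165 + 273.15 = 438.15 K, T2 = 188 + 273.15 = 461.15 K
ts2_new = 6.3 * exp(108000 / 8.314 * (1/461.15 - 1/438.15))
1/T2 - 1/T1 = -1.1383e-04
ts2_new = 1.44 min

1.44 min


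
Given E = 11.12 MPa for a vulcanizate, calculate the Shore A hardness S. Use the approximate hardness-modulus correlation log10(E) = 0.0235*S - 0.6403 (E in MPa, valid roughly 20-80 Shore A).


log10(E) = 0.0235*S - 0.6403  =>  S = (log10(E) + 0.6403) / 0.0235
log10(11.12) = 1.046105
S = (1.046105 + 0.6403) / 0.0235 = 1.686405 / 0.0235
S = 71.8

Shore A = 71.8


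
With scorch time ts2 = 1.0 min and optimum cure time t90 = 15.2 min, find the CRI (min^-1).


CRI = 100 / (t90 - ts2)
= 100 / (15.2 - 1.0)
= 100 / 14.2
= 7.04 min^-1

7.04 min^-1


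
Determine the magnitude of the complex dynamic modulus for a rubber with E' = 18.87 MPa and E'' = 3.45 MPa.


|E*| = sqrt(E'^2 + E''^2)
= sqrt(18.87^2 + 3.45^2)
= sqrt(356.0769 + 11.9025)
= 19.183 MPa

19.183 MPa


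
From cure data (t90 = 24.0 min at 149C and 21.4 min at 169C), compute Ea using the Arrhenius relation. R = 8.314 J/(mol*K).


T1 = 422.15 K, T2 = 442.15 K
1/T1 - 1/T2 = 1.0715e-04
ln(t1/t2) = ln(24.0/21.4) = 0.1147
Ea = 8.314 * 0.1147 / 1.0715e-04 = 8896.9142 J/mol
Ea = 8.9 kJ/mol

8.9 kJ/mol


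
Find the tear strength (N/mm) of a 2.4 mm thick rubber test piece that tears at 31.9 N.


Tear strength = force / thickness
= 31.9 / 2.4
= 13.29 N/mm

13.29 N/mm


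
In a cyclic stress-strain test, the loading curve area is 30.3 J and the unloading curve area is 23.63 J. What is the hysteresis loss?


Hysteresis loss = loading - unloading
= 30.3 - 23.63
= 6.67 J

6.67 J


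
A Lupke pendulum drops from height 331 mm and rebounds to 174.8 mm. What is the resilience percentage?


Resilience = h_rebound / h_drop * 100
= 174.8 / 331 * 100
= 52.8%

52.8%


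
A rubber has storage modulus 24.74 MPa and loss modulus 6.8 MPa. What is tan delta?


tan delta = E'' / E'
= 6.8 / 24.74
= 0.2749

tan delta = 0.2749


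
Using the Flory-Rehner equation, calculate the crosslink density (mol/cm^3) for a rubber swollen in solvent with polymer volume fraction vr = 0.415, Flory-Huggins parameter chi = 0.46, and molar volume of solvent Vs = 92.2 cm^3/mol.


ln(1 - vr) = ln(1 - 0.415) = -0.5361
Numerator = -((-0.5361) + 0.415 + 0.46 * 0.415^2) = 0.0419
Denominator = 92.2 * (0.415^(1/3) - 0.415/2) = 49.6408
nu = 0.0419 / 49.6408 = 8.4447e-04 mol/cm^3

8.4447e-04 mol/cm^3


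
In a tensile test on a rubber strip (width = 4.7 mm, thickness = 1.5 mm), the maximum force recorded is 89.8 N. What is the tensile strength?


Area = width * thickness = 4.7 * 1.5 = 7.05 mm^2
TS = force / area = 89.8 / 7.05 = 12.74 MPa

12.74 MPa


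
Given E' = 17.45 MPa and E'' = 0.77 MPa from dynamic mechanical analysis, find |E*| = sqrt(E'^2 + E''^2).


|E*| = sqrt(E'^2 + E''^2)
= sqrt(17.45^2 + 0.77^2)
= sqrt(304.5025 + 0.5929)
= 17.467 MPa

17.467 MPa


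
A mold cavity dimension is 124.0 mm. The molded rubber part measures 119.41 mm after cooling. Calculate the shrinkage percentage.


Shrinkage = (mold - part) / mold * 100
= (124.0 - 119.41) / 124.0 * 100
= 4.59 / 124.0 * 100
= 3.7%

3.7%


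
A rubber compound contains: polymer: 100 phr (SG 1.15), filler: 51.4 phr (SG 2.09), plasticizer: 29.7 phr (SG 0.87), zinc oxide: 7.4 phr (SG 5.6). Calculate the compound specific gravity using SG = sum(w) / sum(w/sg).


Sum of weights = 188.5
Volume contributions:
  polymer: 100/1.15 = 86.9565
  filler: 51.4/2.09 = 24.5933
  plasticizer: 29.7/0.87 = 34.1379
  zinc oxide: 7.4/5.6 = 1.3214
Sum of volumes = 147.0092
SG = 188.5 / 147.0092 = 1.282

SG = 1.282


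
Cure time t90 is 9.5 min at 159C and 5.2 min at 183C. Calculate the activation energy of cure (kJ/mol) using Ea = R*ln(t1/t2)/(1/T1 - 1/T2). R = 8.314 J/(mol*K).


T1 = 432.15 K, T2 = 456.15 K
1/T1 - 1/T2 = 1.2175e-04
ln(t1/t2) = ln(9.5/5.2) = 0.6026
Ea = 8.314 * 0.6026 / 1.2175e-04 = 41152.2902 J/mol
Ea = 41.15 kJ/mol

41.15 kJ/mol


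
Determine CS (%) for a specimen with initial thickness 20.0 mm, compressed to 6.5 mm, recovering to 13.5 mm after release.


CS = (t0 - recovered) / (t0 - ts) * 100
= (20.0 - 13.5) / (20.0 - 6.5) * 100
= 6.5 / 13.5 * 100
= 48.1%

48.1%


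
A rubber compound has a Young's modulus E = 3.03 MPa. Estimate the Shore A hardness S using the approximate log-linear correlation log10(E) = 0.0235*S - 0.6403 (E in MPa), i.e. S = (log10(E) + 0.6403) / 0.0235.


log10(E) = 0.0235*S - 0.6403  =>  S = (log10(E) + 0.6403) / 0.0235
log10(3.03) = 0.481443
S = (0.481443 + 0.6403) / 0.0235 = 1.121743 / 0.0235
S = 47.7

Shore A = 47.7


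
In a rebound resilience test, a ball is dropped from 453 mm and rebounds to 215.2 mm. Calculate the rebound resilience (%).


Resilience = h_rebound / h_drop * 100
= 215.2 / 453 * 100
= 47.5%

47.5%


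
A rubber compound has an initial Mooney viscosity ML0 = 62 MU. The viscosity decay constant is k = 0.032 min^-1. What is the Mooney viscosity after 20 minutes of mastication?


ML = ML0 * exp(-k * t)
ML = 62 * exp(-0.032 * 20)
ML = 62 * 0.5273
ML = 32.69 MU

32.69 MU


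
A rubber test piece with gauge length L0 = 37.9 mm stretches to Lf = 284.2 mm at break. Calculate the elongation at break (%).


Elongation = (Lf - L0) / L0 * 100
= (284.2 - 37.9) / 37.9 * 100
= 246.3 / 37.9 * 100
= 649.9%

649.9%


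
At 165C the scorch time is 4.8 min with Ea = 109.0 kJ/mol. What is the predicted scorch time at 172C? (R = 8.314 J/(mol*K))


Convert temperatures: T1 = 165 + 273.15 = 438.15 K, T2 = 172 + 273.15 = 445.15 K
ts2_new = 4.8 * exp(109000 / 8.314 * (1/445.15 - 1/438.15))
1/T2 - 1/T1 = -3.5890e-05
ts2_new = 3.0 min

3.0 min


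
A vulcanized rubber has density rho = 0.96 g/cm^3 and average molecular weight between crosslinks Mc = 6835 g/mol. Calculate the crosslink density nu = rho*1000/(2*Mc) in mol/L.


nu = rho * 1000 / (2 * Mc)
nu = 0.96 * 1000 / (2 * 6835)
nu = 960.0 / 13670
nu = 0.0702 mol/L

0.0702 mol/L


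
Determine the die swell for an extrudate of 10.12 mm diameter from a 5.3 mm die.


Die swell ratio = D_extrudate / D_die
= 10.12 / 5.3
= 1.909

Die swell = 1.909


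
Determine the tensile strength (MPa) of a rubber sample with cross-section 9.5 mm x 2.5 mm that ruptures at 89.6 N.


Area = width * thickness = 9.5 * 2.5 = 23.75 mm^2
TS = force / area = 89.6 / 23.75 = 3.77 MPa

3.77 MPa


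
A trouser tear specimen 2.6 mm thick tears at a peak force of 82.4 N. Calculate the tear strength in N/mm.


Tear strength = force / thickness
= 82.4 / 2.6
= 31.69 N/mm

31.69 N/mm


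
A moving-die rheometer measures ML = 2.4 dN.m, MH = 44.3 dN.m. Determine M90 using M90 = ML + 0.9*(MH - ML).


M90 = ML + 0.9 * (MH - ML)
M90 = 2.4 + 0.9 * (44.3 - 2.4)
M90 = 2.4 + 0.9 * 41.9
M90 = 40.11 dN.m

40.11 dN.m


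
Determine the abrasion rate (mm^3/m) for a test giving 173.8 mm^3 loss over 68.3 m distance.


Rate = volume_loss / distance
= 173.8 / 68.3
= 2.545 mm^3/m

2.545 mm^3/m


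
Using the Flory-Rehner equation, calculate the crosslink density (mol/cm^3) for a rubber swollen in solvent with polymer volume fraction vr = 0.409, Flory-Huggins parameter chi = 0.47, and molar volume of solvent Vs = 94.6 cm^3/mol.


ln(1 - vr) = ln(1 - 0.409) = -0.5259
Numerator = -((-0.5259) + 0.409 + 0.47 * 0.409^2) = 0.0383
Denominator = 94.6 * (0.409^(1/3) - 0.409/2) = 50.8751
nu = 0.0383 / 50.8751 = 7.5316e-04 mol/cm^3

7.5316e-04 mol/cm^3


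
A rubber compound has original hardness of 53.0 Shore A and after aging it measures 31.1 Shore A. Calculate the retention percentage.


Retention = aged / original * 100
= 31.1 / 53.0 * 100
= 58.7%

58.7%


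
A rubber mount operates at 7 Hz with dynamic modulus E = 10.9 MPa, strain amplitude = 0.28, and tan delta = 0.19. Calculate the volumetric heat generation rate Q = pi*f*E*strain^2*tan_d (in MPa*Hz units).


Q = pi * f * E * strain^2 * tan_d
= pi * 7 * 10.9 * 0.28^2 * 0.19
= pi * 7 * 10.9 * 0.0784 * 0.19
= 3.5706

Q = 3.5706


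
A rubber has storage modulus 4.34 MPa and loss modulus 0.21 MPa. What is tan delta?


tan delta = E'' / E'
= 0.21 / 4.34
= 0.0484

tan delta = 0.0484


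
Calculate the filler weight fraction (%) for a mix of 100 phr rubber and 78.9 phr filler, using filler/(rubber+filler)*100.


Filler % = filler / (rubber + filler) * 100
= 78.9 / (100 + 78.9) * 100
= 78.9 / 178.9 * 100
= 44.1%

44.1%


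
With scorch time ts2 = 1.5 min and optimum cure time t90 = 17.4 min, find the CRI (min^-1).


CRI = 100 / (t90 - ts2)
= 100 / (17.4 - 1.5)
= 100 / 15.9
= 6.29 min^-1

6.29 min^-1


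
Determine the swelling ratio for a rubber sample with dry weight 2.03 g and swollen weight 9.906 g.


Q = W_swollen / W_dry
Q = 9.906 / 2.03
Q = 4.88

Q = 4.88


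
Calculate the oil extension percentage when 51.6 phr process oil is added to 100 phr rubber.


Oil % = oil / (100 + oil) * 100
= 51.6 / (100 + 51.6) * 100
= 51.6 / 151.6 * 100
= 34.04%

34.04%


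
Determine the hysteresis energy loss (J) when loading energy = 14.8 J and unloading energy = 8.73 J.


Hysteresis loss = loading - unloading
= 14.8 - 8.73
= 6.07 J

6.07 J


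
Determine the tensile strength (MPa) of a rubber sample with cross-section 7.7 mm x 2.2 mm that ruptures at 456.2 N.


Area = width * thickness = 7.7 * 2.2 = 16.94 mm^2
TS = force / area = 456.2 / 16.94 = 26.93 MPa

26.93 MPa


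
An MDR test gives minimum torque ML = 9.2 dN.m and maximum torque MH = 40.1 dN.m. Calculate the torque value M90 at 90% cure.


M90 = ML + 0.9 * (MH - ML)
M90 = 9.2 + 0.9 * (40.1 - 9.2)
M90 = 9.2 + 0.9 * 30.9
M90 = 37.01 dN.m

37.01 dN.m


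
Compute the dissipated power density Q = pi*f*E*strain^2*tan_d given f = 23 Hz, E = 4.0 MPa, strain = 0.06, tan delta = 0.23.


Q = pi * f * E * strain^2 * tan_d
= pi * 23 * 4.0 * 0.06^2 * 0.23
= pi * 23 * 4.0 * 0.0036 * 0.23
= 0.2393

Q = 0.2393


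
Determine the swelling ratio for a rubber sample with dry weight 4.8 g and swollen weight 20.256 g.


Q = W_swollen / W_dry
Q = 20.256 / 4.8
Q = 4.22

Q = 4.22


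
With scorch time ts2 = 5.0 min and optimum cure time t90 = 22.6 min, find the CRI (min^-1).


CRI = 100 / (t90 - ts2)
= 100 / (22.6 - 5.0)
= 100 / 17.6
= 5.68 min^-1

5.68 min^-1


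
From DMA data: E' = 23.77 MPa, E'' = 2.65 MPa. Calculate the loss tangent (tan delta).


tan delta = E'' / E'
= 2.65 / 23.77
= 0.1115

tan delta = 0.1115


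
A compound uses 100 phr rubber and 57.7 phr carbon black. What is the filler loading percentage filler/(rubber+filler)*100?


Filler % = filler / (rubber + filler) * 100
= 57.7 / (100 + 57.7) * 100
= 57.7 / 157.7 * 100
= 36.59%

36.59%


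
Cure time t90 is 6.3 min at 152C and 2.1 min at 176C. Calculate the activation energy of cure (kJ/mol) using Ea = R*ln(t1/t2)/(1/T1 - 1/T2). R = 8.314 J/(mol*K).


T1 = 425.15 K, T2 = 449.15 K
1/T1 - 1/T2 = 1.2568e-04
ln(t1/t2) = ln(6.3/2.1) = 1.0986
Ea = 8.314 * 1.0986 / 1.2568e-04 = 72673.6241 J/mol
Ea = 72.67 kJ/mol

72.67 kJ/mol


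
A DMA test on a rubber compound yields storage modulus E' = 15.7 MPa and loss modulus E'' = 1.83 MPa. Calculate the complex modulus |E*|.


|E*| = sqrt(E'^2 + E''^2)
= sqrt(15.7^2 + 1.83^2)
= sqrt(246.4900 + 3.3489)
= 15.806 MPa

15.806 MPa


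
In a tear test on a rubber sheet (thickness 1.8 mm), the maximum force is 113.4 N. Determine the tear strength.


Tear strength = force / thickness
= 113.4 / 1.8
= 63.0 N/mm

63.0 N/mm


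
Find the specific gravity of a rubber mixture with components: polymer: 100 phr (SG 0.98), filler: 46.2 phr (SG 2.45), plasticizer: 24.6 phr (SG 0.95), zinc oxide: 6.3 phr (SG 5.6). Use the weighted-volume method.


Sum of weights = 177.1
Volume contributions:
  polymer: 100/0.98 = 102.0408
  filler: 46.2/2.45 = 18.8571
  plasticizer: 24.6/0.95 = 25.8947
  zinc oxide: 6.3/5.6 = 1.1250
Sum of volumes = 147.9177
SG = 177.1 / 147.9177 = 1.197

SG = 1.197


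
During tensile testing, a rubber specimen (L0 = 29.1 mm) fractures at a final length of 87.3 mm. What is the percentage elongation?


Elongation = (Lf - L0) / L0 * 100
= (87.3 - 29.1) / 29.1 * 100
= 58.2 / 29.1 * 100
= 200.0%

200.0%


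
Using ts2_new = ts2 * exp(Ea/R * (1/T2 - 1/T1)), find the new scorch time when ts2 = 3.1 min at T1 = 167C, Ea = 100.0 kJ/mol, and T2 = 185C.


Convert temperatures: T1 = 167 + 273.15 = 440.15 K, T2 = 185 + 273.15 = 458.15 K
ts2_new = 3.1 * exp(100000 / 8.314 * (1/458.15 - 1/440.15))
1/T2 - 1/T1 = -8.9261e-05
ts2_new = 1.06 min

1.06 min


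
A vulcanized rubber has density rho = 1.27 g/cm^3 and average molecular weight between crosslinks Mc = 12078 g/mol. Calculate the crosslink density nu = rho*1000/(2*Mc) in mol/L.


nu = rho * 1000 / (2 * Mc)
nu = 1.27 * 1000 / (2 * 12078)
nu = 1270.0 / 24156
nu = 0.0526 mol/L

0.0526 mol/L


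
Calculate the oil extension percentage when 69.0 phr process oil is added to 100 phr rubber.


Oil % = oil / (100 + oil) * 100
= 69.0 / (100 + 69.0) * 100
= 69.0 / 169.0 * 100
= 40.83%

40.83%


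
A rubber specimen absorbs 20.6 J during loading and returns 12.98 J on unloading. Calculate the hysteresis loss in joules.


Hysteresis loss = loading - unloading
= 20.6 - 12.98
= 7.62 J

7.62 J


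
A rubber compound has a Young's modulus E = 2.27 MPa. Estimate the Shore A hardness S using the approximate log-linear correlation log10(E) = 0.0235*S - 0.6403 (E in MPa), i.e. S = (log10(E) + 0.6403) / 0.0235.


log10(E) = 0.0235*S - 0.6403  =>  S = (log10(E) + 0.6403) / 0.0235
log10(2.27) = 0.356026
S = (0.356026 + 0.6403) / 0.0235 = 0.996326 / 0.0235
S = 42.4

Shore A = 42.4


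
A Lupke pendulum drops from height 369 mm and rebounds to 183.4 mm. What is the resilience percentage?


Resilience = h_rebound / h_drop * 100
= 183.4 / 369 * 100
= 49.7%

49.7%


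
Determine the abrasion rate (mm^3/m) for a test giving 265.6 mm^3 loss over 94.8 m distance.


Rate = volume_loss / distance
= 265.6 / 94.8
= 2.802 mm^3/m

2.802 mm^3/m


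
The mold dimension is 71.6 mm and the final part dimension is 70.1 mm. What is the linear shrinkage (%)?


Shrinkage = (mold - part) / mold * 100
= (71.6 - 70.1) / 71.6 * 100
= 1.5 / 71.6 * 100
= 2.09%

2.09%


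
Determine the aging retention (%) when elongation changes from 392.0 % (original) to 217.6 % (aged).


Retention = aged / original * 100
= 217.6 / 392.0 * 100
= 55.5%

55.5%


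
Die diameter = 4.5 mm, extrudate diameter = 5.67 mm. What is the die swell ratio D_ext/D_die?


Die swell ratio = D_extrudate / D_die
= 5.67 / 4.5
= 1.26

Die swell = 1.26


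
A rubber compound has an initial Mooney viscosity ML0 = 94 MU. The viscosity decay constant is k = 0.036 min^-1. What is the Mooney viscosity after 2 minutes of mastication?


ML = ML0 * exp(-k * t)
ML = 94 * exp(-0.036 * 2)
ML = 94 * 0.9305
ML = 87.47 MU

87.47 MU


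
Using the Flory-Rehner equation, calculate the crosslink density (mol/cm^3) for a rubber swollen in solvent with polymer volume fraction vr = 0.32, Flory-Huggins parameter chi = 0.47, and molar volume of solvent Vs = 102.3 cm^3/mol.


ln(1 - vr) = ln(1 - 0.32) = -0.3857
Numerator = -((-0.3857) + 0.32 + 0.47 * 0.32^2) = 0.0175
Denominator = 102.3 * (0.32^(1/3) - 0.32/2) = 53.6042
nu = 0.0175 / 53.6042 = 3.2711e-04 mol/cm^3

3.2711e-04 mol/cm^3


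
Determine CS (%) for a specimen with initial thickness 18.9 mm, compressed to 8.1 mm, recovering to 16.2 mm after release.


CS = (t0 - recovered) / (t0 - ts) * 100
= (18.9 - 16.2) / (18.9 - 8.1) * 100
= 2.7 / 10.8 * 100
= 25.0%

25.0%


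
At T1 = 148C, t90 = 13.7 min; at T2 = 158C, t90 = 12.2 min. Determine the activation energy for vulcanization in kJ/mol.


T1 = 421.15 K, T2 = 431.15 K
1/T1 - 1/T2 = 5.5073e-05
ln(t1/t2) = ln(13.7/12.2) = 0.1160
Ea = 8.314 * 0.1160 / 5.5073e-05 = 17505.8409 J/mol
Ea = 17.51 kJ/mol

17.51 kJ/mol


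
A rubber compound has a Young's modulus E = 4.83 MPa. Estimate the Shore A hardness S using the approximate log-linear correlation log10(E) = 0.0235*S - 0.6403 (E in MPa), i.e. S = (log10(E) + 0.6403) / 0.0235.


log10(E) = 0.0235*S - 0.6403  =>  S = (log10(E) + 0.6403) / 0.0235
log10(4.83) = 0.683947
S = (0.683947 + 0.6403) / 0.0235 = 1.324247 / 0.0235
S = 56.4

Shore A = 56.4


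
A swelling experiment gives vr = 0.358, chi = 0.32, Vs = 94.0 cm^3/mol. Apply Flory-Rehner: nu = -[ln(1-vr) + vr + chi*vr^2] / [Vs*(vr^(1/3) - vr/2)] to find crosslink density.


ln(1 - vr) = ln(1 - 0.358) = -0.4432
Numerator = -((-0.4432) + 0.358 + 0.32 * 0.358^2) = 0.0442
Denominator = 94.0 * (0.358^(1/3) - 0.358/2) = 49.9195
nu = 0.0442 / 49.9195 = 8.8451e-04 mol/cm^3

8.8451e-04 mol/cm^3


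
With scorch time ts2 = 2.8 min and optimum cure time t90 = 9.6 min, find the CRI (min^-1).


CRI = 100 / (t90 - ts2)
= 100 / (9.6 - 2.8)
= 100 / 6.8
= 14.71 min^-1

14.71 min^-1


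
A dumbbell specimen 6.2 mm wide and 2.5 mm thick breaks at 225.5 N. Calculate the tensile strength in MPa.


Area = width * thickness = 6.2 * 2.5 = 15.5 mm^2
TS = force / area = 225.5 / 15.5 = 14.55 MPa

14.55 MPa


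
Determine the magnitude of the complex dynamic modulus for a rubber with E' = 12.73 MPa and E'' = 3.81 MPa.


|E*| = sqrt(E'^2 + E''^2)
= sqrt(12.73^2 + 3.81^2)
= sqrt(162.0529 + 14.5161)
= 13.288 MPa

13.288 MPa


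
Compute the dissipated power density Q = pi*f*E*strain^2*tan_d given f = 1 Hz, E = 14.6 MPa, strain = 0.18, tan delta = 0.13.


Q = pi * f * E * strain^2 * tan_d
= pi * 1 * 14.6 * 0.18^2 * 0.13
= pi * 1 * 14.6 * 0.0324 * 0.13
= 0.1932

Q = 0.1932


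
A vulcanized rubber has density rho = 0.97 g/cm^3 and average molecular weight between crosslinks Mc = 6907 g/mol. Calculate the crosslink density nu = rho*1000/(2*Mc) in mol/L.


nu = rho * 1000 / (2 * Mc)
nu = 0.97 * 1000 / (2 * 6907)
nu = 970.0 / 13814
nu = 0.0702 mol/L

0.0702 mol/L


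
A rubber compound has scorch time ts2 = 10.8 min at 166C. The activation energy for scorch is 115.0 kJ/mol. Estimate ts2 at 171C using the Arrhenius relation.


Convert temperatures: T1 = 166 + 273.15 = 439.15 K, T2 = 171 + 273.15 = 444.15 K
ts2_new = 10.8 * exp(115000 / 8.314 * (1/444.15 - 1/439.15))
1/T2 - 1/T1 = -2.5635e-05
ts2_new = 7.58 min

7.58 min


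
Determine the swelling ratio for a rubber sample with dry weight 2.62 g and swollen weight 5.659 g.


Q = W_swollen / W_dry
Q = 5.659 / 2.62
Q = 2.16

Q = 2.16


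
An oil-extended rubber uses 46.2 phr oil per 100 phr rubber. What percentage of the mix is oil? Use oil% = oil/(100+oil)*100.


Oil % = oil / (100 + oil) * 100
= 46.2 / (100 + 46.2) * 100
= 46.2 / 146.2 * 100
= 31.6%

31.6%


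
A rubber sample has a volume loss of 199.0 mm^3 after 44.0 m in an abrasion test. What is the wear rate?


Rate = volume_loss / distance
= 199.0 / 44.0
= 4.523 mm^3/m

4.523 mm^3/m


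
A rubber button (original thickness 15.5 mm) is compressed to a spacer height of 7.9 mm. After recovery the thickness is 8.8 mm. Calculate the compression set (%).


CS = (t0 - recovered) / (t0 - ts) * 100
= (15.5 - 8.8) / (15.5 - 7.9) * 100
= 6.7 / 7.6 * 100
= 88.2%

88.2%


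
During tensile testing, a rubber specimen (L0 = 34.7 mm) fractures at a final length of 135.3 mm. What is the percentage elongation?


Elongation = (Lf - L0) / L0 * 100
= (135.3 - 34.7) / 34.7 * 100
= 100.6 / 34.7 * 100
= 289.9%

289.9%


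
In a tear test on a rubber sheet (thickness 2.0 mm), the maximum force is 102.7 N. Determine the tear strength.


Tear strength = force / thickness
= 102.7 / 2.0
= 51.35 N/mm

51.35 N/mm


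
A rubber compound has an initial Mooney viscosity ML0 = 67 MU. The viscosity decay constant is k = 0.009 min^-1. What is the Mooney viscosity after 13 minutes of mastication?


ML = ML0 * exp(-k * t)
ML = 67 * exp(-0.009 * 13)
ML = 67 * 0.8896
ML = 59.6 MU

59.6 MU


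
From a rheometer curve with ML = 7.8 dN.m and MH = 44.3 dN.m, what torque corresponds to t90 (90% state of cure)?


M90 = ML + 0.9 * (MH - ML)
M90 = 7.8 + 0.9 * (44.3 - 7.8)
M90 = 7.8 + 0.9 * 36.5
M90 = 40.65 dN.m

40.65 dN.m


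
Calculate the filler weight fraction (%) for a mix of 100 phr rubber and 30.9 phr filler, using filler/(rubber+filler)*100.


Filler % = filler / (rubber + filler) * 100
= 30.9 / (100 + 30.9) * 100
= 30.9 / 130.9 * 100
= 23.61%

23.61%


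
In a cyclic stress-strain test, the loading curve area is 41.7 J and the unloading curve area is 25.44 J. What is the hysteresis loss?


Hysteresis loss = loading - unloading
= 41.7 - 25.44
= 16.26 J

16.26 J


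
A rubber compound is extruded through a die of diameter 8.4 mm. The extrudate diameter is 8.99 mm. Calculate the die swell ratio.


Die swell ratio = D_extrudate / D_die
= 8.99 / 8.4
= 1.07

Die swell = 1.07


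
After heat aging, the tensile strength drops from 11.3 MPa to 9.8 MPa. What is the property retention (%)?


Retention = aged / original * 100
= 9.8 / 11.3 * 100
= 86.7%

86.7%


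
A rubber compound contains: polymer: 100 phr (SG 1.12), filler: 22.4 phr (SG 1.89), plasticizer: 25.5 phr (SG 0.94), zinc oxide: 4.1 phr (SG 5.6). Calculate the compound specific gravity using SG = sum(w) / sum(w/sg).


Sum of weights = 152.0
Volume contributions:
  polymer: 100/1.12 = 89.2857
  filler: 22.4/1.89 = 11.8519
  plasticizer: 25.5/0.94 = 27.1277
  zinc oxide: 4.1/5.6 = 0.7321
Sum of volumes = 128.9974
SG = 152.0 / 128.9974 = 1.178

SG = 1.178


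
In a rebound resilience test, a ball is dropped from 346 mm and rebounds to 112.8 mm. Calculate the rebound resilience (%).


Resilience = h_rebound / h_drop * 100
= 112.8 / 346 * 100
= 32.6%

32.6%


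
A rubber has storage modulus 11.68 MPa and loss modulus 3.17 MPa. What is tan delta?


tan delta = E'' / E'
= 3.17 / 11.68
= 0.2714

tan delta = 0.2714


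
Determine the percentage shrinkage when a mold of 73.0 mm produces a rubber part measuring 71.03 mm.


Shrinkage = (mold - part) / mold * 100
= (73.0 - 71.03) / 73.0 * 100
= 1.97 / 73.0 * 100
= 2.7%

2.7%


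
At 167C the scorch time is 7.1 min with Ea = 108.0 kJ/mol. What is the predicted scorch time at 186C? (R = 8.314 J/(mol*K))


Convert temperatures: T1 = 167 + 273.15 = 440.15 K, T2 = 186 + 273.15 = 459.15 K
ts2_new = 7.1 * exp(108000 / 8.314 * (1/459.15 - 1/440.15))
1/T2 - 1/T1 = -9.4015e-05
ts2_new = 2.09 min

2.09 min


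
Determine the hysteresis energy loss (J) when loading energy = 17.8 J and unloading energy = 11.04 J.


Hysteresis loss = loading - unloading
= 17.8 - 11.04
= 6.76 J

6.76 J


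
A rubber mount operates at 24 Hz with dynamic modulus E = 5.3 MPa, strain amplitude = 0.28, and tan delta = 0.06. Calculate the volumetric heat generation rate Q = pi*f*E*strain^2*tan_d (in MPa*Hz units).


Q = pi * f * E * strain^2 * tan_d
= pi * 24 * 5.3 * 0.28^2 * 0.06
= pi * 24 * 5.3 * 0.0784 * 0.06
= 1.8798

Q = 1.8798


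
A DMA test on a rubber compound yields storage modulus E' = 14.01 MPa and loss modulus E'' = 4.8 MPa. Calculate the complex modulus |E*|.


|E*| = sqrt(E'^2 + E''^2)
= sqrt(14.01^2 + 4.8^2)
= sqrt(196.2801 + 23.0400)
= 14.809 MPa

14.809 MPa


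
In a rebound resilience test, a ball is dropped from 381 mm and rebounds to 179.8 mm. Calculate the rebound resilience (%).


Resilience = h_rebound / h_drop * 100
= 179.8 / 381 * 100
= 47.2%

47.2%


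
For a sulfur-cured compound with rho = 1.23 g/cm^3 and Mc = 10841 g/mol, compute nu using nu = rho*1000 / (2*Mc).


nu = rho * 1000 / (2 * Mc)
nu = 1.23 * 1000 / (2 * 10841)
nu = 1230.0 / 21682
nu = 0.0567 mol/L

0.0567 mol/L


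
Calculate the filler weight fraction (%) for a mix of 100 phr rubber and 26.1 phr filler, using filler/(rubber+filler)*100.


Filler % = filler / (rubber + filler) * 100
= 26.1 / (100 + 26.1) * 100
= 26.1 / 126.1 * 100
= 20.7%

20.7%


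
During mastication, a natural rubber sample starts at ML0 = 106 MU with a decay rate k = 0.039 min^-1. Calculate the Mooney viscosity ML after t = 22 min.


ML = ML0 * exp(-k * t)
ML = 106 * exp(-0.039 * 22)
ML = 106 * 0.4240
ML = 44.94 MU

44.94 MU


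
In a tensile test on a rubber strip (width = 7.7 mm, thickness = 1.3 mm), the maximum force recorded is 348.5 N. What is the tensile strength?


Area = width * thickness = 7.7 * 1.3 = 10.01 mm^2
TS = force / area = 348.5 / 10.01 = 34.82 MPa

34.82 MPa


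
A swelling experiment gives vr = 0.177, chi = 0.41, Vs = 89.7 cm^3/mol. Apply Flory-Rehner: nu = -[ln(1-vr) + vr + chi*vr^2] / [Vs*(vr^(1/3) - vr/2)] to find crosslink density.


ln(1 - vr) = ln(1 - 0.177) = -0.1948
Numerator = -((-0.1948) + 0.177 + 0.41 * 0.177^2) = 0.0050
Denominator = 89.7 * (0.177^(1/3) - 0.177/2) = 42.4252
nu = 0.0050 / 42.4252 = 1.1677e-04 mol/cm^3

1.1677e-04 mol/cm^3


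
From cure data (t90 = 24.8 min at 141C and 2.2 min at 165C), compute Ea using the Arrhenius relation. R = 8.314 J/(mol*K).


T1 = 414.15 K, T2 = 438.15 K
1/T1 - 1/T2 = 1.3226e-04
ln(t1/t2) = ln(24.8/2.2) = 2.4224
Ea = 8.314 * 2.4224 / 1.3226e-04 = 152272.9146 J/mol
Ea = 152.27 kJ/mol

152.27 kJ/mol


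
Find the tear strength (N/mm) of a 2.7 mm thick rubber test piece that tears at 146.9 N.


Tear strength = force / thickness
= 146.9 / 2.7
= 54.41 N/mm

54.41 N/mm


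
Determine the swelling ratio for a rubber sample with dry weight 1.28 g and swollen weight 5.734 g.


Q = W_swollen / W_dry
Q = 5.734 / 1.28
Q = 4.48

Q = 4.48


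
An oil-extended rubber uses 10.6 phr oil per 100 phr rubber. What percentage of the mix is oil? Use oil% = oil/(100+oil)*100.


Oil % = oil / (100 + oil) * 100
= 10.6 / (100 + 10.6) * 100
= 10.6 / 110.6 * 100
= 9.58%

9.58%


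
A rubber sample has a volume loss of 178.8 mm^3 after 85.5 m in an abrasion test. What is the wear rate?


Rate = volume_loss / distance
= 178.8 / 85.5
= 2.091 mm^3/m

2.091 mm^3/m


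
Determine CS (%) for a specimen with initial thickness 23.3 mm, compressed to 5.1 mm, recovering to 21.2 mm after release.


CS = (t0 - recovered) / (t0 - ts) * 100
= (23.3 - 21.2) / (23.3 - 5.1) * 100
= 2.1 / 18.2 * 100
= 11.5%

11.5%


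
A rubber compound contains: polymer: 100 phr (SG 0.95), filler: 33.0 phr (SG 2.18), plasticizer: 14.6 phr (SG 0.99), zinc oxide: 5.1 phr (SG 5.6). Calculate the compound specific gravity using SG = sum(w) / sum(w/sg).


Sum of weights = 152.7
Volume contributions:
  polymer: 100/0.95 = 105.2632
  filler: 33.0/2.18 = 15.1376
  plasticizer: 14.6/0.99 = 14.7475
  zinc oxide: 5.1/5.6 = 0.9107
Sum of volumes = 136.0590
SG = 152.7 / 136.0590 = 1.122

SG = 1.122


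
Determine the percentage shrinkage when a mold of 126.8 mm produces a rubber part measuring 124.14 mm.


Shrinkage = (mold - part) / mold * 100
= (126.8 - 124.14) / 126.8 * 100
= 2.66 / 126.8 * 100
= 2.1%

2.1%


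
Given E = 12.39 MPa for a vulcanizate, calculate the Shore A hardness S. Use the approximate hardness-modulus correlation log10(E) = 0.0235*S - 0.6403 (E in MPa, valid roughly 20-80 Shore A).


log10(E) = 0.0235*S - 0.6403  =>  S = (log10(E) + 0.6403) / 0.0235
log10(12.39) = 1.093071
S = (1.093071 + 0.6403) / 0.0235 = 1.733371 / 0.0235
S = 73.8

Shore A = 73.8


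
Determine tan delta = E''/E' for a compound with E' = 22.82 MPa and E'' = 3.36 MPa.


tan delta = E'' / E'
= 3.36 / 22.82
= 0.1472

tan delta = 0.1472


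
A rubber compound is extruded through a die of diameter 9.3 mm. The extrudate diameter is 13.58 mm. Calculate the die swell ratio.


Die swell ratio = D_extrudate / D_die
= 13.58 / 9.3
= 1.46

Die swell = 1.46


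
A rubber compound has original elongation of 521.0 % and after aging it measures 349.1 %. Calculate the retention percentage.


Retention = aged / original * 100
= 349.1 / 521.0 * 100
= 67.0%

67.0%


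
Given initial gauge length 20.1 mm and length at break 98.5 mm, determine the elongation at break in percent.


Elongation = (Lf - L0) / L0 * 100
= (98.5 - 20.1) / 20.1 * 100
= 78.4 / 20.1 * 100
= 390.0%

390.0%


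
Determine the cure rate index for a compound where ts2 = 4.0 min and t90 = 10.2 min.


CRI = 100 / (t90 - ts2)
= 100 / (10.2 - 4.0)
= 100 / 6.2
= 16.13 min^-1

16.13 min^-1


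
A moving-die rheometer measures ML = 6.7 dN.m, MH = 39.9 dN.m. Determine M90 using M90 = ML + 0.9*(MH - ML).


M90 = ML + 0.9 * (MH - ML)
M90 = 6.7 + 0.9 * (39.9 - 6.7)
M90 = 6.7 + 0.9 * 33.2
M90 = 36.58 dN.m

36.58 dN.m


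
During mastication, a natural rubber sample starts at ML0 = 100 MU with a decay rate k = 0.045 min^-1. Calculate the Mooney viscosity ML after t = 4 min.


ML = ML0 * exp(-k * t)
ML = 100 * exp(-0.045 * 4)
ML = 100 * 0.8353
ML = 83.53 MU

83.53 MU


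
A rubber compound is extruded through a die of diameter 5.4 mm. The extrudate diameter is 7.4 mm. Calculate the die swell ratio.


Die swell ratio = D_extrudate / D_die
= 7.4 / 5.4
= 1.37

Die swell = 1.37


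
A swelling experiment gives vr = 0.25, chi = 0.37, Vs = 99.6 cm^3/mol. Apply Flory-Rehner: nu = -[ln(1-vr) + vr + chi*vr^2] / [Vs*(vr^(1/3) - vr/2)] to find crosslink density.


ln(1 - vr) = ln(1 - 0.25) = -0.2877
Numerator = -((-0.2877) + 0.25 + 0.37 * 0.25^2) = 0.0146
Denominator = 99.6 * (0.25^(1/3) - 0.25/2) = 50.2941
nu = 0.0146 / 50.2941 = 2.8944e-04 mol/cm^3

2.8944e-04 mol/cm^3


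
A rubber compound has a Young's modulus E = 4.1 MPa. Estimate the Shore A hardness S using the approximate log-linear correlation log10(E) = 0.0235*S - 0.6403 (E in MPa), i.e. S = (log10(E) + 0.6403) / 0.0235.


log10(E) = 0.0235*S - 0.6403  =>  S = (log10(E) + 0.6403) / 0.0235
log10(4.1) = 0.612784
S = (0.612784 + 0.6403) / 0.0235 = 1.253084 / 0.0235
S = 53.3

Shore A = 53.3


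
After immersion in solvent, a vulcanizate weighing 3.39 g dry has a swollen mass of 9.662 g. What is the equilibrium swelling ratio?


Q = W_swollen / W_dry
Q = 9.662 / 3.39
Q = 2.85

Q = 2.85


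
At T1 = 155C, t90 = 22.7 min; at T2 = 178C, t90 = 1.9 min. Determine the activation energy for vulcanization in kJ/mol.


T1 = 428.15 K, T2 = 451.15 K
1/T1 - 1/T2 = 1.1907e-04
ln(t1/t2) = ln(22.7/1.9) = 2.4805
Ea = 8.314 * 2.4805 / 1.1907e-04 = 173196.9573 J/mol
Ea = 173.2 kJ/mol

173.2 kJ/mol


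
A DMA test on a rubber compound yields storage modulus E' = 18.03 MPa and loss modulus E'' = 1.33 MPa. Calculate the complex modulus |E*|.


|E*| = sqrt(E'^2 + E''^2)
= sqrt(18.03^2 + 1.33^2)
= sqrt(325.0809 + 1.7689)
= 18.079 MPa

18.079 MPa


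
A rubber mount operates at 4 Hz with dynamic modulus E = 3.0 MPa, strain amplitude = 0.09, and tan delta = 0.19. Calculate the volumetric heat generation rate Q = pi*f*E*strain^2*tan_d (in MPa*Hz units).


Q = pi * f * E * strain^2 * tan_d
= pi * 4 * 3.0 * 0.09^2 * 0.19
= pi * 4 * 3.0 * 0.0081 * 0.19
= 0.0580

Q = 0.0580


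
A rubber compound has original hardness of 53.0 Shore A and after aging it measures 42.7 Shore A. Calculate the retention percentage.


Retention = aged / original * 100
= 42.7 / 53.0 * 100
= 80.6%

80.6%


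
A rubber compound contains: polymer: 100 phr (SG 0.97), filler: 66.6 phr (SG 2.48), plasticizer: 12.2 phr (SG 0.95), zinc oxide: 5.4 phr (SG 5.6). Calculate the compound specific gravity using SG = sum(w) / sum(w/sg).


Sum of weights = 184.2
Volume contributions:
  polymer: 100/0.97 = 103.0928
  filler: 66.6/2.48 = 26.8548
  plasticizer: 12.2/0.95 = 12.8421
  zinc oxide: 5.4/5.6 = 0.9643
Sum of volumes = 143.7540
SG = 184.2 / 143.7540 = 1.281

SG = 1.281


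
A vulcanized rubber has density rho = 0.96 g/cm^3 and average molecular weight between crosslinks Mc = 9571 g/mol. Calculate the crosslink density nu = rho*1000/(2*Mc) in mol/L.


nu = rho * 1000 / (2 * Mc)
nu = 0.96 * 1000 / (2 * 9571)
nu = 960.0 / 19142
nu = 0.0502 mol/L

0.0502 mol/L


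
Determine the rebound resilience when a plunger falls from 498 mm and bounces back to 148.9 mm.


Resilience = h_rebound / h_drop * 100
= 148.9 / 498 * 100
= 29.9%

29.9%


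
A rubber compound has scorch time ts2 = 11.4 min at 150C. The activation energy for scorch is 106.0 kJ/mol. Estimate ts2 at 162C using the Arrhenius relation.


Convert temperatures: T1 = 150 + 273.15 = 423.15 K, T2 = 162 + 273.15 = 435.15 K
ts2_new = 11.4 * exp(106000 / 8.314 * (1/435.15 - 1/423.15))
1/T2 - 1/T1 = -6.5170e-05
ts2_new = 4.97 min

4.97 min


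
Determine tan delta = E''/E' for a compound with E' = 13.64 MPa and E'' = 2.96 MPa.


tan delta = E'' / E'
= 2.96 / 13.64
= 0.217

tan delta = 0.217


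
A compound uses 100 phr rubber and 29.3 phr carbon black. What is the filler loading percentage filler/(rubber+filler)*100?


Filler % = filler / (rubber + filler) * 100
= 29.3 / (100 + 29.3) * 100
= 29.3 / 129.3 * 100
= 22.66%

22.66%


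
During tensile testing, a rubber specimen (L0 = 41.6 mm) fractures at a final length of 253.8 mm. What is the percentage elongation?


Elongation = (Lf - L0) / L0 * 100
= (253.8 - 41.6) / 41.6 * 100
= 212.2 / 41.6 * 100
= 510.1%

510.1%


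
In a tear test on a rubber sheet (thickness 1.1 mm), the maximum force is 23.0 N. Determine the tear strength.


Tear strength = force / thickness
= 23.0 / 1.1
= 20.91 N/mm

20.91 N/mm


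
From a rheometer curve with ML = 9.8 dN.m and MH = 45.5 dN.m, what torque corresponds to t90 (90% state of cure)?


M90 = ML + 0.9 * (MH - ML)
M90 = 9.8 + 0.9 * (45.5 - 9.8)
M90 = 9.8 + 0.9 * 35.7
M90 = 41.93 dN.m

41.93 dN.m


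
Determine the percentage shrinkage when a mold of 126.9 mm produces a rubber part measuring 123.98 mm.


Shrinkage = (mold - part) / mold * 100
= (126.9 - 123.98) / 126.9 * 100
= 2.92 / 126.9 * 100
= 2.3%

2.3%


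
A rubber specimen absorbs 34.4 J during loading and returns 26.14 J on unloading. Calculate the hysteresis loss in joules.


Hysteresis loss = loading - unloading
= 34.4 - 26.14
= 8.26 J

8.26 J


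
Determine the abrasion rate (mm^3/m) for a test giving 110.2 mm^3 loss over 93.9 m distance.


Rate = volume_loss / distance
= 110.2 / 93.9
= 1.174 mm^3/m

1.174 mm^3/m


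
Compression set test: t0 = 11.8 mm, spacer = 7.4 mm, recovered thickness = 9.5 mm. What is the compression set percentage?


CS = (t0 - recovered) / (t0 - ts) * 100
= (11.8 - 9.5) / (11.8 - 7.4) * 100
= 2.3 / 4.4 * 100
= 52.3%

52.3%
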